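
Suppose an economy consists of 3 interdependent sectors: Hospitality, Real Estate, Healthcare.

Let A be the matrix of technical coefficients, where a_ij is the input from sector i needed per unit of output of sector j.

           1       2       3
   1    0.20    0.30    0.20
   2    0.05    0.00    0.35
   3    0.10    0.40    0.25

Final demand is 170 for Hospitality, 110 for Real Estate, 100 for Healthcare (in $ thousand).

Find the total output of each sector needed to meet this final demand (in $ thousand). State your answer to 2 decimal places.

I − A =
  [   0.80    -0.30    -0.20]
  [  -0.05     1.00    -0.35]
  [  -0.10    -0.40     0.75]
Cofactors of I−A, C_ij = (−1)^(i+j)·(minor ij) (rows/columns in the sector order above):
  C_11 = (1.00)(0.75) − (-0.35)(-0.40) = 0.6100
  C_12 = −[(-0.05)(0.75) − (-0.35)(-0.10)] = 0.0725
  C_13 = (-0.05)(-0.40) − (1.00)(-0.10) = 0.1200
  C_21 = −[(-0.30)(0.75) − (-0.20)(-0.40)] = 0.3050
  C_22 = (0.80)(0.75) − (-0.20)(-0.10) = 0.5800
  C_23 = −[(0.80)(-0.40) − (-0.30)(-0.10)] = 0.3500
  C_31 = (-0.30)(-0.35) − (-0.20)(1.00) = 0.3050
  C_32 = −[(0.80)(-0.35) − (-0.20)(-0.05)] = 0.2900
  C_33 = (0.80)(1.00) − (-0.30)(-0.05) = 0.7850
det(I−A) = Σ_j (I−A)_1j·C_1j = (0.80)(0.6100) + (-0.30)(0.0725) + (-0.20)(0.1200) = 0.44225
adj(I−A) = Cᵀ =
  [ 0.6100   0.3050   0.3050]
  [ 0.0725   0.5800   0.2900]
  [ 0.1200   0.3500   0.7850]
(I − A)⁻¹ = adj(I−A) / det(I−A) ≈
  [   1.3793     0.6897     0.6897]
  [   0.1639     1.3115     0.6557]
  [   0.2713     0.7914     1.7750]
x = (I − A)⁻¹ d = adj(I−A)·d / det(I−A), with det(I−A) = 0.44225:
  x_1 = (0.6100·170 + 0.3050·110 + 0.3050·100) / 0.44225 = 167.75 / 0.44225 ≈ 379.31
  x_2 = (0.0725·170 + 0.5800·110 + 0.2900·100) / 0.44225 = 105.125 / 0.44225 ≈ 237.70
  x_3 = (0.1200·170 + 0.3500·110 + 0.7850·100) / 0.44225 = 137.40 / 0.44225 ≈ 310.68

x_1 = 379.31, x_2 = 237.70, x_3 = 310.68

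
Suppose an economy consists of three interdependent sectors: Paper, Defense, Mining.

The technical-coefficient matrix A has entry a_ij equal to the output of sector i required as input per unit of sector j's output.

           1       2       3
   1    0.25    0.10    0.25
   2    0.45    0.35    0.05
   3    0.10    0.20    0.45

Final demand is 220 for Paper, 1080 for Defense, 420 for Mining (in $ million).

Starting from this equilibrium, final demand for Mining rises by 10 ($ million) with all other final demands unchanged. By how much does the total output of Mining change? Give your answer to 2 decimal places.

I − A =
  [   0.75    -0.10    -0.25]
  [  -0.45     0.65    -0.05]
  [  -0.10    -0.20     0.55]
Cofactors of I−A, C_ij = (−1)^(i+j)·(minor ij) (rows/columns in the sector order above):
  C_11 = (0.65)(0.55) − (-0.05)(-0.20) = 0.3475
  C_12 = −[(-0.45)(0.55) − (-0.05)(-0.10)] = 0.2525
  C_13 = (-0.45)(-0.20) − (0.65)(-0.10) = 0.1550
  C_21 = −[(-0.10)(0.55) − (-0.25)(-0.20)] = 0.1050
  C_22 = (0.75)(0.55) − (-0.25)(-0.10) = 0.3875
  C_23 = −[(0.75)(-0.20) − (-0.10)(-0.10)] = 0.1600
  C_31 = (-0.10)(-0.05) − (-0.25)(0.65) = 0.1675
  C_32 = −[(0.75)(-0.05) − (-0.25)(-0.45)] = 0.1500
  C_33 = (0.75)(0.65) − (-0.10)(-0.45) = 0.4425
det(I−A) = Σ_j (I−A)_1j·C_1j = (0.75)(0.3475) + (-0.10)(0.2525) + (-0.25)(0.1550) = 0.196625
adj(I−A) = Cᵀ =
  [ 0.3475   0.1050   0.1675]
  [ 0.2525   0.3875   0.1500]
  [ 0.1550   0.1600   0.4425]
(I − A)⁻¹ = adj(I−A) / det(I−A) ≈
  [   1.7673     0.5340     0.8519]
  [   1.2842     1.9708     0.7629]
  [   0.7883     0.8137     2.2505]
Δx = (I − A)⁻¹ Δd with Δd having +10 in the Mining component and 0 elsewhere.
So Δx_3 = L_33 · (+10), where L_33 = adj(I−A)_33 / det(I−A) = 0.4425 / 0.196625.
Δx_3 = 0.4425 × (+10) / 0.196625 = 4.425 / 0.196625 ≈ 22.50.

Δx_3 = 22.50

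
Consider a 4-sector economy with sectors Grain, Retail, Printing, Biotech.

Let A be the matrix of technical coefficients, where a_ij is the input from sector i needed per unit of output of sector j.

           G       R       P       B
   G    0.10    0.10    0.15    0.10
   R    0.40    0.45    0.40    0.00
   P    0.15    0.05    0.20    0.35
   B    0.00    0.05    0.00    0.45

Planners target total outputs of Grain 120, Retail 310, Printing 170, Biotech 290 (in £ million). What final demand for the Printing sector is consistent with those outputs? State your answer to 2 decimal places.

d_P = 1.00

I − A =
  [   0.90    -0.10    -0.15    -0.10]
  [  -0.40     0.55    -0.40     0.00]
  [  -0.15    -0.05     0.80    -0.35]
  [   0.00    -0.05     0.00     0.55]
d = (I − A) x:
  d_G = (+0.90)·120 + (-0.10)·310 + (-0.15)·170 + (-0.10)·290 = 22.50
  d_R = (-0.40)·120 + (+0.55)·310 + (-0.40)·170 + (+0.00)·290 = 54.50
  d_P = (-0.15)·120 + (-0.05)·310 + (+0.80)·170 + (-0.35)·290 = 1.00
  d_B = (+0.00)·120 + (-0.05)·310 + (+0.00)·170 + (+0.55)·290 = 144.00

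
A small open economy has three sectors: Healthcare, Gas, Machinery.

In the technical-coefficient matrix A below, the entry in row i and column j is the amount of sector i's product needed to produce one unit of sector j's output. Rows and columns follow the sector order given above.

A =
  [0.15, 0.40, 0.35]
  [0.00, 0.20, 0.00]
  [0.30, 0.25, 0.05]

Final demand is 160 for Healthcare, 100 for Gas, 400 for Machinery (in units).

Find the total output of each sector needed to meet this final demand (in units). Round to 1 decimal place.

x_1 = 498.8, x_2 = 125.0, x_3 = 611.5

I − A =
  [   0.85    -0.40    -0.35]
  [   0.00     0.80     0.00]
  [  -0.30    -0.25     0.95]
Cofactors of I−A, C_ij = (−1)^(i+j)·(minor ij) (rows/columns in the sector order above):
  C_11 = (0.80)(0.95) − (0.00)(-0.25) = 0.7600
  C_12 = −[(0.00)(0.95) − (0.00)(-0.30)] = 0.0000
  C_13 = (0.00)(-0.25) − (0.80)(-0.30) = 0.2400
  C_21 = −[(-0.40)(0.95) − (-0.35)(-0.25)] = 0.4675
  C_22 = (0.85)(0.95) − (-0.35)(-0.30) = 0.7025
  C_23 = −[(0.85)(-0.25) − (-0.40)(-0.30)] = 0.3325
  C_31 = (-0.40)(0.00) − (-0.35)(0.80) = 0.2800
  C_32 = −[(0.85)(0.00) − (-0.35)(0.00)] = 0.0000
  C_33 = (0.85)(0.80) − (-0.40)(0.00) = 0.6800
det(I−A) = Σ_j (I−A)_1j·C_1j = (0.85)(0.7600) + (-0.40)(0.0000) + (-0.35)(0.2400) = 0.5620
adj(I−A) = Cᵀ =
  [ 0.7600   0.4675   0.2800]
  [ 0.0000   0.7025   0.0000]
  [ 0.2400   0.3325   0.6800]
(I − A)⁻¹ = adj(I−A) / det(I−A) ≈
  [   1.3523     0.8319     0.4982]
  [   0.0000     1.2500     0.0000]
  [   0.4270     0.5916     1.2100]
x = (I − A)⁻¹ d = adj(I−A)·d / det(I−A), with det(I−A) = 0.5620:
  x_1 = (0.7600·160 + 0.4675·100 + 0.2800·400) / 0.5620 = 280.35 / 0.5620 ≈ 498.8
  x_2 = (0.0000·160 + 0.7025·100 + 0.0000·400) / 0.5620 = 70.25 / 0.5620 = 125.0
  x_3 = (0.2400·160 + 0.3325·100 + 0.6800·400) / 0.5620 = 343.65 / 0.5620 ≈ 611.5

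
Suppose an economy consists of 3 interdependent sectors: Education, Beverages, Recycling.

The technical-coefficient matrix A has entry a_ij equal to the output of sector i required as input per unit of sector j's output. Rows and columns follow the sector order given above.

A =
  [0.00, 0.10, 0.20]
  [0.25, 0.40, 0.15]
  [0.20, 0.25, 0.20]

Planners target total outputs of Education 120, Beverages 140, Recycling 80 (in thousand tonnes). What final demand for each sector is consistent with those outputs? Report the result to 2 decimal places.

I − A =
  [   1.00    -0.10    -0.20]
  [  -0.25     0.60    -0.15]
  [  -0.20    -0.25     0.80]
d = (I − A) x:
  d_1 = (+1.00)·120 + (-0.10)·140 + (-0.20)·80 = 90.00
  d_2 = (-0.25)·120 + (+0.60)·140 + (-0.15)·80 = 42.00
  d_3 = (-0.20)·120 + (-0.25)·140 + (+0.80)·80 = 5.00

d_1 = 90.00, d_2 = 42.00, d_3 = 5.00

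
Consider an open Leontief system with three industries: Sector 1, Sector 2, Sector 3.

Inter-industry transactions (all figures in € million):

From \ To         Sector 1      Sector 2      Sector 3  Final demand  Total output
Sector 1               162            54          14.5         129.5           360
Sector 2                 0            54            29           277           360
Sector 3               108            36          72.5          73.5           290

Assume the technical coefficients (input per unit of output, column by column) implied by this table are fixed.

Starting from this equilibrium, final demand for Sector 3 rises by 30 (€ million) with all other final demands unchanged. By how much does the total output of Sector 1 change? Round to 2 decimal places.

Δx_1 = 5.26

Technical coefficients a_ij = z_ij / X_j:
  a_11 = 162/360 = 0.45, a_21 = 0/360 = 0.00, a_31 = 108/360 = 0.30
  a_12 = 54/360 = 0.15, a_22 = 54/360 = 0.15, a_32 = 36/360 = 0.10
  a_13 = 14.5/290 = 0.05, a_23 = 29/290 = 0.10, a_33 = 72.5/290 = 0.25
I − A =
  [   0.55    -0.15    -0.05]
  [   0.00     0.85    -0.10]
  [  -0.30    -0.10     0.75]
Cofactors of I−A, C_ij = (−1)^(i+j)·(minor ij) (rows/columns in the sector order above):
  C_11 = (0.85)(0.75) − (-0.10)(-0.10) = 0.6275
  C_12 = −[(0.00)(0.75) − (-0.10)(-0.30)] = 0.0300
  C_13 = (0.00)(-0.10) − (0.85)(-0.30) = 0.2550
  C_21 = −[(-0.15)(0.75) − (-0.05)(-0.10)] = 0.1175
  C_22 = (0.55)(0.75) − (-0.05)(-0.30) = 0.3975
  C_23 = −[(0.55)(-0.10) − (-0.15)(-0.30)] = 0.1000
  C_31 = (-0.15)(-0.10) − (-0.05)(0.85) = 0.0575
  C_32 = −[(0.55)(-0.10) − (-0.05)(0.00)] = 0.0550
  C_33 = (0.55)(0.85) − (-0.15)(0.00) = 0.4675
det(I−A) = Σ_j (I−A)_1j·C_1j = (0.55)(0.6275) + (-0.15)(0.0300) + (-0.05)(0.2550) = 0.327875
adj(I−A) = Cᵀ =
  [ 0.6275   0.1175   0.0575]
  [ 0.0300   0.3975   0.0550]
  [ 0.2550   0.1000   0.4675]
(I − A)⁻¹ = adj(I−A) / det(I−A) ≈
  [   1.9138     0.3584     0.1754]
  [   0.0915     1.2124     0.1677]
  [   0.7777     0.3050     1.4258]
Δx = (I − A)⁻¹ Δd with Δd having +30 in the Sector 3 component and 0 elsewhere.
So Δx_1 = L_13 · (+30), where L_13 = adj(I−A)_13 / det(I−A) = 0.0575 / 0.327875.
Δx_1 = 0.0575 × (+30) / 0.327875 = 1.725 / 0.327875 ≈ 5.26.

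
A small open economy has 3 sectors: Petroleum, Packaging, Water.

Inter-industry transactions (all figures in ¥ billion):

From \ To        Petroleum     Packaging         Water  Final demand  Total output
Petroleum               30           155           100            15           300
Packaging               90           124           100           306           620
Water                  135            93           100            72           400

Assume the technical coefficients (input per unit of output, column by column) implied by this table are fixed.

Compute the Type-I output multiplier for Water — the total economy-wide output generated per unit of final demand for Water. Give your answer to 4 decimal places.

Technical coefficients a_ij = z_ij / X_j:
  a_11 = 30/300 = 0.10, a_21 = 90/300 = 0.30, a_31 = 135/300 = 0.45
  a_12 = 155/620 = 0.25, a_22 = 124/620 = 0.20, a_32 = 93/620 = 0.15
  a_13 = 100/400 = 0.25, a_23 = 100/400 = 0.25, a_33 = 100/400 = 0.25
I − A =
  [   0.90    -0.25    -0.25]
  [  -0.30     0.80    -0.25]
  [  -0.45    -0.15     0.75]
Cofactors of I−A, C_ij = (−1)^(i+j)·(minor ij) (rows/columns in the sector order above):
  C_11 = (0.80)(0.75) − (-0.25)(-0.15) = 0.5625
  C_12 = −[(-0.30)(0.75) − (-0.25)(-0.45)] = 0.3375
  C_13 = (-0.30)(-0.15) − (0.80)(-0.45) = 0.4050
  C_21 = −[(-0.25)(0.75) − (-0.25)(-0.15)] = 0.2250
  C_22 = (0.90)(0.75) − (-0.25)(-0.45) = 0.5625
  C_23 = −[(0.90)(-0.15) − (-0.25)(-0.45)] = 0.2475
  C_31 = (-0.25)(-0.25) − (-0.25)(0.80) = 0.2625
  C_32 = −[(0.90)(-0.25) − (-0.25)(-0.30)] = 0.3000
  C_33 = (0.90)(0.80) − (-0.25)(-0.30) = 0.6450
det(I−A) = Σ_j (I−A)_1j·C_1j = (0.90)(0.5625) + (-0.25)(0.3375) + (-0.25)(0.4050) = 0.320625
adj(I−A) = Cᵀ =
  [ 0.5625   0.2250   0.2625]
  [ 0.3375   0.5625   0.3000]
  [ 0.4050   0.2475   0.6450]
(I − A)⁻¹ = adj(I−A) / det(I−A) ≈
  [   1.75439     0.70175     0.81871]
  [   1.05263     1.75439     0.93567]
  [   1.26316     0.77193     2.01170]
The output multiplier for sector j is the column-j sum of the Leontief inverse (I − A)⁻¹ = adj(I−A) / det(I−A).
Column 3 of adj(I−A): (0.2625, 0.3000, 0.6450); det(I−A) = 0.320625.
m_3 = (0.2625 + 0.3000 + 0.6450) / 0.320625 = 1.2075 / 0.320625 ≈ 3.7661.

m_3 = 3.7661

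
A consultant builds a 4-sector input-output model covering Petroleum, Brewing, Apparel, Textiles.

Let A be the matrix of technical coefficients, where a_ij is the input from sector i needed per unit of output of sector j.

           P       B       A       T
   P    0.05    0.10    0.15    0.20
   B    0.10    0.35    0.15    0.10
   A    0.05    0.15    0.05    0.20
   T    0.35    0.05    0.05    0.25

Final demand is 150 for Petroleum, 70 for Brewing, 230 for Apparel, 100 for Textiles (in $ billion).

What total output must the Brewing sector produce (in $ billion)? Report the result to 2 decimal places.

I − A =
  [   0.95    -0.10    -0.15    -0.20]
  [  -0.10     0.65    -0.15    -0.10]
  [  -0.05    -0.15     0.95    -0.20]
  [  -0.35    -0.05    -0.05     0.75]
Compute the cofactors C_ij = (−1)^(i+j)·(3×3 minor ij) of I−A; the adjugate is their transpose:
adj(I−A) = Cᵀ =
  [ 0.432750   0.099625   0.092125   0.153250]
  [ 0.119875   0.584250   0.118625   0.141500]
  [ 0.087125   0.117125   0.400875   0.145750]
  [ 0.215750   0.093250   0.077625   0.547875]
det(I−A) = Σ_j (I−A)_1j·C_1j = (0.95)(0.432750) + (-0.10)(0.119875) + (-0.15)(0.087125) + (-0.20)(0.215750) = 0.34290625
(I − A)⁻¹ = adj(I−A) / det(I−A) ≈
  [   1.2620     0.2905     0.2687     0.4469]
  [   0.3496     1.7038     0.3459     0.4126]
  [   0.2541     0.3416     1.1691     0.4250]
  [   0.6292     0.2719     0.2264     1.5977]
x = (I − A)⁻¹ d = adj(I−A)·d / det(I−A), with det(I−A) = 0.34290625:
  x_P = (0.432750·150 + 0.099625·70 + 0.092125·230 + 0.153250·100) / 0.34290625 = 108.40 / 0.34290625 ≈ 316.12
  x_B = (0.119875·150 + 0.584250·70 + 0.118625·230 + 0.141500·100) / 0.34290625 = 100.3125 / 0.34290625 ≈ 292.54
  x_A = (0.087125·150 + 0.117125·70 + 0.400875·230 + 0.145750·100) / 0.34290625 = 128.04375 / 0.34290625 ≈ 373.41
  x_T = (0.215750·150 + 0.093250·70 + 0.077625·230 + 0.547875·100) / 0.34290625 = 111.53125 / 0.34290625 ≈ 325.25

x_B = 292.54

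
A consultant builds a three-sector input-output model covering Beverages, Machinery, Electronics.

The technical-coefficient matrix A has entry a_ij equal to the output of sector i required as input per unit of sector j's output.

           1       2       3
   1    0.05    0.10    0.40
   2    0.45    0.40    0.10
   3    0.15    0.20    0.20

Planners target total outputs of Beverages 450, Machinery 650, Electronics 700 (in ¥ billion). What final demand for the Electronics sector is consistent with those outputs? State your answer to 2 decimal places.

d_3 = 362.50

I − A =
  [   0.95    -0.10    -0.40]
  [  -0.45     0.60    -0.10]
  [  -0.15    -0.20     0.80]
d = (I − A) x:
  d_1 = (+0.95)·450 + (-0.10)·650 + (-0.40)·700 = 82.50
  d_2 = (-0.45)·450 + (+0.60)·650 + (-0.10)·700 = 117.50
  d_3 = (-0.15)·450 + (-0.20)·650 + (+0.80)·700 = 362.50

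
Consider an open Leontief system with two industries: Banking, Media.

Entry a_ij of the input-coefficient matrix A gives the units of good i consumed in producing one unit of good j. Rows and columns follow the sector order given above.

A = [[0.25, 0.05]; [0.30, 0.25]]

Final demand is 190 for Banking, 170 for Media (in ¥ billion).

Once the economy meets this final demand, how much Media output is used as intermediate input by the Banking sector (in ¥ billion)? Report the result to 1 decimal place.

I − A =
  [   0.75    -0.05]
  [  -0.30     0.75]
det(I−A) = (0.75)(0.75) − (-0.05)(-0.30) = 0.5475
adj(I−A) = [[0.75, 0.05], [0.30, 0.75]]
(I − A)⁻¹ = adj(I−A) / det(I−A) ≈
  [   1.3699     0.0913]
  [   0.5479     1.3699]
First solve x = (I − A)⁻¹ d = adj(I−A)·d / det(I−A); in particular x_B = (0.75·190 + 0.05·170) / 0.5475 = 151.00 / 0.5475 ≈ 275.799.
Intermediate flow from M to B: z_MB = a_MB · x_B = 0.30 × 151.00 / 0.5475 = 45.30 / 0.5475 ≈ 82.7.

z_MB = 82.7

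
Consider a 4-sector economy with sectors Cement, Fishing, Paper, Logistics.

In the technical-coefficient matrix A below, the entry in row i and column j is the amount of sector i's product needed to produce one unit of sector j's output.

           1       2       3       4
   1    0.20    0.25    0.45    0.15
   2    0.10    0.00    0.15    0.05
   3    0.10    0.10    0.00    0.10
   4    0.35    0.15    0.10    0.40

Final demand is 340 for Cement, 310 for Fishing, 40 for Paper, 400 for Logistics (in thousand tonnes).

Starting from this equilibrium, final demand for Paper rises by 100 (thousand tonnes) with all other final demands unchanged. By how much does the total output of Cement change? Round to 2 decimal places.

I − A =
  [   0.80    -0.25    -0.45    -0.15]
  [  -0.10     1.00    -0.15    -0.05]
  [  -0.10    -0.10     1.00    -0.10]
  [  -0.35    -0.15    -0.10     0.60]
Compute the cofactors C_ij = (−1)^(i+j)·(3×3 minor ij) of I−A; the adjugate is their transpose:
adj(I−A) = Cᵀ =
  [ 0.570750   0.205250   0.308750   0.211250]
  [ 0.091250   0.375250   0.104500   0.071500]
  [ 0.103500   0.080750   0.399875   0.099250]
  [ 0.373000   0.227000   0.272875   0.709750]
det(I−A) = Σ_j (I−A)_1j·C_1j = (0.80)(0.570750) + (-0.25)(0.091250) + (-0.45)(0.103500) + (-0.15)(0.373000) = 0.3312625
(I − A)⁻¹ = adj(I−A) / det(I−A) ≈
  [   1.7230     0.6196     0.9320     0.6377]
  [   0.2755     1.1328     0.3155     0.2158]
  [   0.3124     0.2438     1.2071     0.2996]
  [   1.1260     0.6853     0.8237     2.1426]
Δx = (I − A)⁻¹ Δd with Δd having +100 in the Paper component and 0 elsewhere.
So Δx_1 = L_13 · (+100), where L_13 = adj(I−A)_13 / det(I−A) = 0.308750 / 0.3312625.
Δx_1 = 0.308750 × (+100) / 0.3312625 = 30.875 / 0.3312625 ≈ 93.20.

Δx_1 = 93.20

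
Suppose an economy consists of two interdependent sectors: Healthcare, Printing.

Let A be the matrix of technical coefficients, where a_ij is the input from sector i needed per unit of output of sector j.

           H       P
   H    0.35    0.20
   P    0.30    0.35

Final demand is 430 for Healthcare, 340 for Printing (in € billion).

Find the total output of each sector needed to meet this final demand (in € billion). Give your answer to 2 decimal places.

x_H = 958.62, x_P = 965.52

I − A =
  [   0.65    -0.20]
  [  -0.30     0.65]
det(I−A) = (0.65)(0.65) − (-0.20)(-0.30) = 0.3625
adj(I−A) = [[0.65, 0.20], [0.30, 0.65]]
(I − A)⁻¹ = adj(I−A) / det(I−A) ≈
  [   1.7931     0.5517]
  [   0.8276     1.7931]
x = (I − A)⁻¹ d = adj(I−A)·d / det(I−A), with det(I−A) = 0.3625:
  x_H = (0.65·430 + 0.20·340) / 0.3625 = 347.50 / 0.3625 ≈ 958.62
  x_P = (0.30·430 + 0.65·340) / 0.3625 = 350.00 / 0.3625 ≈ 965.52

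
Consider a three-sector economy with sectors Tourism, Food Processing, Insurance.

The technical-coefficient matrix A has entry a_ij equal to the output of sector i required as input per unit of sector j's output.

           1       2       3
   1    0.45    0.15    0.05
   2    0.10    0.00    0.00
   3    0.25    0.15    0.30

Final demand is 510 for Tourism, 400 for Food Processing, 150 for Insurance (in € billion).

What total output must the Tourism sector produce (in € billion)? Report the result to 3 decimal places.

x_1 = 1133.564

I − A =
  [   0.55    -0.15    -0.05]
  [  -0.10     1.00     0.00]
  [  -0.25    -0.15     0.70]
Cofactors of I−A, C_ij = (−1)^(i+j)·(minor ij) (rows/columns in the sector order above):
  C_11 = (1.00)(0.70) − (0.00)(-0.15) = 0.7000
  C_12 = −[(-0.10)(0.70) − (0.00)(-0.25)] = 0.0700
  C_13 = (-0.10)(-0.15) − (1.00)(-0.25) = 0.2650
  C_21 = −[(-0.15)(0.70) − (-0.05)(-0.15)] = 0.1125
  C_22 = (0.55)(0.70) − (-0.05)(-0.25) = 0.3725
  C_23 = −[(0.55)(-0.15) − (-0.15)(-0.25)] = 0.1200
  C_31 = (-0.15)(0.00) − (-0.05)(1.00) = 0.0500
  C_32 = −[(0.55)(0.00) − (-0.05)(-0.10)] = 0.0050
  C_33 = (0.55)(1.00) − (-0.15)(-0.10) = 0.5350
det(I−A) = Σ_j (I−A)_1j·C_1j = (0.55)(0.7000) + (-0.15)(0.0700) + (-0.05)(0.2650) = 0.36125
adj(I−A) = Cᵀ =
  [ 0.7000   0.1125   0.0500]
  [ 0.0700   0.3725   0.0050]
  [ 0.2650   0.1200   0.5350]
(I − A)⁻¹ = adj(I−A) / det(I−A) ≈
  [   1.9377     0.3114     0.1384]
  [   0.1938     1.0311     0.0138]
  [   0.7336     0.3322     1.4810]
x = (I − A)⁻¹ d = adj(I−A)·d / det(I−A), with det(I−A) = 0.36125:
  x_1 = (0.7000·510 + 0.1125·400 + 0.0500·150) / 0.36125 = 409.50 / 0.36125 ≈ 1133.564
  x_2 = (0.0700·510 + 0.3725·400 + 0.0050·150) / 0.36125 = 185.45 / 0.36125 ≈ 513.356
  x_3 = (0.2650·510 + 0.1200·400 + 0.5350·150) / 0.36125 = 263.40 / 0.36125 ≈ 729.135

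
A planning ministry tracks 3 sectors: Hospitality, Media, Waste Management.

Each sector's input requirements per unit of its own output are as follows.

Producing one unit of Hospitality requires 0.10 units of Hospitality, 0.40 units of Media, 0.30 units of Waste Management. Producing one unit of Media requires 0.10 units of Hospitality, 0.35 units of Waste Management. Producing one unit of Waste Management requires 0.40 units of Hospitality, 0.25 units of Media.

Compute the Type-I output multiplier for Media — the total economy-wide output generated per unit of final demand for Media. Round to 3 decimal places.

I − A =
  [   0.90    -0.10    -0.40]
  [  -0.40     1.00    -0.25]
  [  -0.30    -0.35     1.00]
Cofactors of I−A, C_ij = (−1)^(i+j)·(minor ij) (rows/columns in the sector order above):
  C_11 = (1.00)(1.00) − (-0.25)(-0.35) = 0.9125
  C_12 = −[(-0.40)(1.00) − (-0.25)(-0.30)] = 0.4750
  C_13 = (-0.40)(-0.35) − (1.00)(-0.30) = 0.4400
  C_21 = −[(-0.10)(1.00) − (-0.40)(-0.35)] = 0.2400
  C_22 = (0.90)(1.00) − (-0.40)(-0.30) = 0.7800
  C_23 = −[(0.90)(-0.35) − (-0.10)(-0.30)] = 0.3450
  C_31 = (-0.10)(-0.25) − (-0.40)(1.00) = 0.4250
  C_32 = −[(0.90)(-0.25) − (-0.40)(-0.40)] = 0.3850
  C_33 = (0.90)(1.00) − (-0.10)(-0.40) = 0.8600
det(I−A) = Σ_j (I−A)_1j·C_1j = (0.90)(0.9125) + (-0.10)(0.4750) + (-0.40)(0.4400) = 0.59775
adj(I−A) = Cᵀ =
  [ 0.9125   0.2400   0.4250]
  [ 0.4750   0.7800   0.3850]
  [ 0.4400   0.3450   0.8600]
(I − A)⁻¹ = adj(I−A) / det(I−A) ≈
  [   1.5266     0.4015     0.7110]
  [   0.7946     1.3049     0.6441]
  [   0.7361     0.5772     1.4387]
The output multiplier for sector j is the column-j sum of the Leontief inverse (I − A)⁻¹ = adj(I−A) / det(I−A).
Column 2 of adj(I−A): (0.2400, 0.7800, 0.3450); det(I−A) = 0.59775.
m_2 = (0.2400 + 0.7800 + 0.3450) / 0.59775 = 1.365 / 0.59775 ≈ 2.284.

m_2 = 2.284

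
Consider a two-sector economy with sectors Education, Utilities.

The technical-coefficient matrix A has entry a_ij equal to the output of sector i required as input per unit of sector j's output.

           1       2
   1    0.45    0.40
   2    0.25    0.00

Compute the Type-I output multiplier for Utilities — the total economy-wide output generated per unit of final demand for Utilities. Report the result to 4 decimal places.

I − A =
  [   0.55    -0.40]
  [  -0.25     1.00]
det(I−A) = (0.55)(1.00) − (-0.40)(-0.25) = 0.4500
adj(I−A) = [[1.00, 0.40], [0.25, 0.55]]
(I − A)⁻¹ = adj(I−A) / det(I−A) ≈
  [   2.22222     0.88889]
  [   0.55556     1.22222]
The output multiplier for sector j is the column-j sum of the Leontief inverse (I − A)⁻¹ = adj(I−A) / det(I−A).
Column 2 of adj(I−A): (0.40, 0.55); det(I−A) = 0.4500.
m_2 = (0.40 + 0.55) / 0.4500 = 0.95 / 0.4500 ≈ 2.1111.

m_2 = 2.1111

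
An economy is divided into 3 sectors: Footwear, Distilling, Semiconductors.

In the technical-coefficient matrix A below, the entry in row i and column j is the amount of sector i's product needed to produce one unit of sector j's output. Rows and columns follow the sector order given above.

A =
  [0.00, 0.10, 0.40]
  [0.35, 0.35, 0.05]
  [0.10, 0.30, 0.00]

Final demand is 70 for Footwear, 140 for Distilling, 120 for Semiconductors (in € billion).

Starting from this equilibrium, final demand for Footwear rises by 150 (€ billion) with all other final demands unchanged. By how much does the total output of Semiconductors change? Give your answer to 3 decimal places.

Δx_3 = 47.977

I − A =
  [   1.00    -0.10    -0.40]
  [  -0.35     0.65    -0.05]
  [  -0.10    -0.30     1.00]
Cofactors of I−A, C_ij = (−1)^(i+j)·(minor ij) (rows/columns in the sector order above):
  C_11 = (0.65)(1.00) − (-0.05)(-0.30) = 0.6350
  C_12 = −[(-0.35)(1.00) − (-0.05)(-0.10)] = 0.3550
  C_13 = (-0.35)(-0.30) − (0.65)(-0.10) = 0.1700
  C_21 = −[(-0.10)(1.00) − (-0.40)(-0.30)] = 0.2200
  C_22 = (1.00)(1.00) − (-0.40)(-0.10) = 0.9600
  C_23 = −[(1.00)(-0.30) − (-0.10)(-0.10)] = 0.3100
  C_31 = (-0.10)(-0.05) − (-0.40)(0.65) = 0.2650
  C_32 = −[(1.00)(-0.05) − (-0.40)(-0.35)] = 0.1900
  C_33 = (1.00)(0.65) − (-0.10)(-0.35) = 0.6150
det(I−A) = Σ_j (I−A)_1j·C_1j = (1.00)(0.6350) + (-0.10)(0.3550) + (-0.40)(0.1700) = 0.5315
adj(I−A) = Cᵀ =
  [ 0.6350   0.2200   0.2650]
  [ 0.3550   0.9600   0.1900]
  [ 0.1700   0.3100   0.6150]
(I − A)⁻¹ = adj(I−A) / det(I−A) ≈
  [   1.1947     0.4139     0.4986]
  [   0.6679     1.8062     0.3575]
  [   0.3198     0.5833     1.1571]
Δx = (I − A)⁻¹ Δd with Δd having +150 in the Footwear component and 0 elsewhere.
So Δx_3 = L_31 · (+150), where L_31 = adj(I−A)_31 / det(I−A) = 0.1700 / 0.5315.
Δx_3 = 0.1700 × (+150) / 0.5315 = 25.50 / 0.5315 ≈ 47.977.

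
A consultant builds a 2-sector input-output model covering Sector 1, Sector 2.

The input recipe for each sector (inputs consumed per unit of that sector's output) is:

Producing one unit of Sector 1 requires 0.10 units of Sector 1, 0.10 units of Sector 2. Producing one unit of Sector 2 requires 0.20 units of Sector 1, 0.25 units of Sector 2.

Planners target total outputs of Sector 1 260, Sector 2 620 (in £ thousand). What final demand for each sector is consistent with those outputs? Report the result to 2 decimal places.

I − A =
  [   0.90    -0.20]
  [  -0.10     0.75]
d = (I − A) x:
  d_1 = (+0.90)·260 + (-0.20)·620 = 110.00
  d_2 = (-0.10)·260 + (+0.75)·620 = 439.00

d_1 = 110.00, d_2 = 439.00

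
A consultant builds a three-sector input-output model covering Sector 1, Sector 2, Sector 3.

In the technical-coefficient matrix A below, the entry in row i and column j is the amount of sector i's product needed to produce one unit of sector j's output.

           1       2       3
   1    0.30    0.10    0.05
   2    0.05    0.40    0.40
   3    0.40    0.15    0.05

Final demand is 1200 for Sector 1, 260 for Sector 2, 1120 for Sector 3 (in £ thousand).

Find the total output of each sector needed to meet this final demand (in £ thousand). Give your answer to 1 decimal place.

I − A =
  [   0.70    -0.10    -0.05]
  [  -0.05     0.60    -0.40]
  [  -0.40    -0.15     0.95]
Cofactors of I−A, C_ij = (−1)^(i+j)·(minor ij) (rows/columns in the sector order above):
  C_11 = (0.60)(0.95) − (-0.40)(-0.15) = 0.5100
  C_12 = −[(-0.05)(0.95) − (-0.40)(-0.40)] = 0.2075
  C_13 = (-0.05)(-0.15) − (0.60)(-0.40) = 0.2475
  C_21 = −[(-0.10)(0.95) − (-0.05)(-0.15)] = 0.1025
  C_22 = (0.70)(0.95) − (-0.05)(-0.40) = 0.6450
  C_23 = −[(0.70)(-0.15) − (-0.10)(-0.40)] = 0.1450
  C_31 = (-0.10)(-0.40) − (-0.05)(0.60) = 0.0700
  C_32 = −[(0.70)(-0.40) − (-0.05)(-0.05)] = 0.2825
  C_33 = (0.70)(0.60) − (-0.10)(-0.05) = 0.4150
det(I−A) = Σ_j (I−A)_1j·C_1j = (0.70)(0.5100) + (-0.10)(0.2075) + (-0.05)(0.2475) = 0.323875
adj(I−A) = Cᵀ =
  [ 0.5100   0.1025   0.0700]
  [ 0.2075   0.6450   0.2825]
  [ 0.2475   0.1450   0.4150]
(I − A)⁻¹ = adj(I−A) / det(I−A) ≈
  [   1.5747     0.3165     0.2161]
  [   0.6407     1.9915     0.8723]
  [   0.7642     0.4477     1.2814]
x = (I − A)⁻¹ d = adj(I−A)·d / det(I−A), with det(I−A) = 0.323875:
  x_1 = (0.5100·1200 + 0.1025·260 + 0.0700·1120) / 0.323875 = 717.05 / 0.323875 ≈ 2214.0
  x_2 = (0.2075·1200 + 0.6450·260 + 0.2825·1120) / 0.323875 = 733.10 / 0.323875 ≈ 2263.5
  x_3 = (0.2475·1200 + 0.1450·260 + 0.4150·1120) / 0.323875 = 799.50 / 0.323875 ≈ 2468.5

x_1 = 2214.0, x_2 = 2263.5, x_3 = 2468.5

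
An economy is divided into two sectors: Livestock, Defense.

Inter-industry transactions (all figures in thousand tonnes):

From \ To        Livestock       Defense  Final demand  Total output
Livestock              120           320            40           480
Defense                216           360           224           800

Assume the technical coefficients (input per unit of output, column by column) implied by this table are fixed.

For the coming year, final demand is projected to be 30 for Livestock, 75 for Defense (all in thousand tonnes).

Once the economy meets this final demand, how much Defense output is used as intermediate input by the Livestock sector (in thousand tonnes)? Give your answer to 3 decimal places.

z_DL = 90.000

Technical coefficients a_ij = z_ij / X_j:
  a_LL = 120/480 = 0.25, a_DL = 216/480 = 0.45
  a_LD = 320/800 = 0.40, a_DD = 360/800 = 0.45
I − A =
  [   0.75    -0.40]
  [  -0.45     0.55]
det(I−A) = (0.75)(0.55) − (-0.40)(-0.45) = 0.2325
adj(I−A) = [[0.55, 0.40], [0.45, 0.75]]
(I − A)⁻¹ = adj(I−A) / det(I−A) ≈
  [   2.3656     1.7204]
  [   1.9355     3.2258]
First solve x = (I − A)⁻¹ d = adj(I−A)·d / det(I−A); in particular x_L = (0.55·30 + 0.40·75) / 0.2325 = 46.50 / 0.2325 = 200.00000.
Intermediate flow from D to L: z_DL = a_DL · x_L = 0.45 × 46.50 / 0.2325 = 20.925 / 0.2325 = 90.000.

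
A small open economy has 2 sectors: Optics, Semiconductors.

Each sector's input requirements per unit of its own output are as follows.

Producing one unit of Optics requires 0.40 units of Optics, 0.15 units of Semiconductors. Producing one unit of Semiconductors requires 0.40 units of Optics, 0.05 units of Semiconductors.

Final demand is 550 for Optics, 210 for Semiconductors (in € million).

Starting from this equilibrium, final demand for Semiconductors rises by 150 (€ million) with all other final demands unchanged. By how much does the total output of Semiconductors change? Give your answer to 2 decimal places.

Δx_S = 176.47

I − A =
  [   0.60    -0.40]
  [  -0.15     0.95]
det(I−A) = (0.60)(0.95) − (-0.40)(-0.15) = 0.5100
adj(I−A) = [[0.95, 0.40], [0.15, 0.60]]
(I − A)⁻¹ = adj(I−A) / det(I−A) ≈
  [   1.8627     0.7843]
  [   0.2941     1.1765]
Δx = (I − A)⁻¹ Δd with Δd having +150 in the Semiconductors component and 0 elsewhere.
So Δx_S = L_SS · (+150), where L_SS = adj(I−A)_SS / det(I−A) = 0.60 / 0.5100.
Δx_S = 0.60 × (+150) / 0.5100 = 90.00 / 0.5100 ≈ 176.47.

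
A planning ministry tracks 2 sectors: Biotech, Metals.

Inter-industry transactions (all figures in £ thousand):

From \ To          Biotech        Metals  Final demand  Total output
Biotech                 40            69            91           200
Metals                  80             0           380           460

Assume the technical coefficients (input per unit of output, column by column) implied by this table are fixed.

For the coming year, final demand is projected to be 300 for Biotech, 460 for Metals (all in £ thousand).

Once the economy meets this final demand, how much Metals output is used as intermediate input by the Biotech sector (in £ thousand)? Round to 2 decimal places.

Technical coefficients a_ij = z_ij / X_j:
  a_BB = 40/200 = 0.20, a_MB = 80/200 = 0.40
  a_BM = 69/460 = 0.15, a_MM = 0/460 = 0.00
I − A =
  [   0.80    -0.15]
  [  -0.40     1.00]
det(I−A) = (0.80)(1.00) − (-0.15)(-0.40) = 0.7400
adj(I−A) = [[1.00, 0.15], [0.40, 0.80]]
(I − A)⁻¹ = adj(I−A) / det(I−A) ≈
  [   1.3514     0.2027]
  [   0.5405     1.0811]
First solve x = (I − A)⁻¹ d = adj(I−A)·d / det(I−A); in particular x_B = (1.00·300 + 0.15·460) / 0.7400 = 369.00 / 0.7400 ≈ 498.6486.
Intermediate flow from M to B: z_MB = a_MB · x_B = 0.40 × 369.00 / 0.7400 = 147.60 / 0.7400 ≈ 199.46.

z_MB = 199.46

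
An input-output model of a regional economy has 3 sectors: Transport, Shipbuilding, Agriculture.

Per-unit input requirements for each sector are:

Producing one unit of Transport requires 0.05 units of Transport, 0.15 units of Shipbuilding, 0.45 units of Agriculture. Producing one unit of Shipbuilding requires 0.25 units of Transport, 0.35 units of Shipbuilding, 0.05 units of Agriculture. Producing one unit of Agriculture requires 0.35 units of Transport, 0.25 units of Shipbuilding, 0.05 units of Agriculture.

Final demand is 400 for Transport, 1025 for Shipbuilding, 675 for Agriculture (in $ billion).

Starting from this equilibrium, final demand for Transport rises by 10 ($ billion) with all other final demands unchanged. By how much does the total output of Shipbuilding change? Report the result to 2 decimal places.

Δx_S = 6.28

I − A =
  [   0.95    -0.25    -0.35]
  [  -0.15     0.65    -0.25]
  [  -0.45    -0.05     0.95]
Cofactors of I−A, C_ij = (−1)^(i+j)·(minor ij) (rows/columns in the sector order above):
  C_11 = (0.65)(0.95) − (-0.25)(-0.05) = 0.6050
  C_12 = −[(-0.15)(0.95) − (-0.25)(-0.45)] = 0.2550
  C_13 = (-0.15)(-0.05) − (0.65)(-0.45) = 0.3000
  C_21 = −[(-0.25)(0.95) − (-0.35)(-0.05)] = 0.2550
  C_22 = (0.95)(0.95) − (-0.35)(-0.45) = 0.7450
  C_23 = −[(0.95)(-0.05) − (-0.25)(-0.45)] = 0.1600
  C_31 = (-0.25)(-0.25) − (-0.35)(0.65) = 0.2900
  C_32 = −[(0.95)(-0.25) − (-0.35)(-0.15)] = 0.2900
  C_33 = (0.95)(0.65) − (-0.25)(-0.15) = 0.5800
det(I−A) = Σ_j (I−A)_1j·C_1j = (0.95)(0.6050) + (-0.25)(0.2550) + (-0.35)(0.3000) = 0.4060
adj(I−A) = Cᵀ =
  [ 0.6050   0.2550   0.2900]
  [ 0.2550   0.7450   0.2900]
  [ 0.3000   0.1600   0.5800]
(I − A)⁻¹ = adj(I−A) / det(I−A) ≈
  [   1.4901     0.6281     0.7143]
  [   0.6281     1.8350     0.7143]
  [   0.7389     0.3941     1.4286]
Δx = (I − A)⁻¹ Δd with Δd having +10 in the Transport component and 0 elsewhere.
So Δx_S = L_ST · (+10), where L_ST = adj(I−A)_ST / det(I−A) = 0.2550 / 0.4060.
Δx_S = 0.2550 × (+10) / 0.4060 = 2.55 / 0.4060 ≈ 6.28.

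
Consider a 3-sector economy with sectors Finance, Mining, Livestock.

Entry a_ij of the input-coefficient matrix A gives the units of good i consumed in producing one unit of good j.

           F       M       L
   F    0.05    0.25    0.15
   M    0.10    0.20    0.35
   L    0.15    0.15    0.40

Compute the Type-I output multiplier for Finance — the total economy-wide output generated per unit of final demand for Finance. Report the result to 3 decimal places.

I − A =
  [   0.95    -0.25    -0.15]
  [  -0.10     0.80    -0.35]
  [  -0.15    -0.15     0.60]
Cofactors of I−A, C_ij = (−1)^(i+j)·(minor ij) (rows/columns in the sector order above):
  C_11 = (0.80)(0.60) − (-0.35)(-0.15) = 0.4275
  C_12 = −[(-0.10)(0.60) − (-0.35)(-0.15)] = 0.1125
  C_13 = (-0.10)(-0.15) − (0.80)(-0.15) = 0.1350
  C_21 = −[(-0.25)(0.60) − (-0.15)(-0.15)] = 0.1725
  C_22 = (0.95)(0.60) − (-0.15)(-0.15) = 0.5475
  C_23 = −[(0.95)(-0.15) − (-0.25)(-0.15)] = 0.1800
  C_31 = (-0.25)(-0.35) − (-0.15)(0.80) = 0.2075
  C_32 = −[(0.95)(-0.35) − (-0.15)(-0.10)] = 0.3475
  C_33 = (0.95)(0.80) − (-0.25)(-0.10) = 0.7350
det(I−A) = Σ_j (I−A)_1j·C_1j = (0.95)(0.4275) + (-0.25)(0.1125) + (-0.15)(0.1350) = 0.35775
adj(I−A) = Cᵀ =
  [ 0.4275   0.1725   0.2075]
  [ 0.1125   0.5475   0.3475]
  [ 0.1350   0.1800   0.7350]
(I − A)⁻¹ = adj(I−A) / det(I−A) ≈
  [   1.1950     0.4822     0.5800]
  [   0.3145     1.5304     0.9713]
  [   0.3774     0.5031     2.0545]
The output multiplier for sector j is the column-j sum of the Leontief inverse (I − A)⁻¹ = adj(I−A) / det(I−A).
Column F of adj(I−A): (0.4275, 0.1125, 0.1350); det(I−A) = 0.35775.
m_F = (0.4275 + 0.1125 + 0.1350) / 0.35775 = 0.675 / 0.35775 ≈ 1.887.

m_F = 1.887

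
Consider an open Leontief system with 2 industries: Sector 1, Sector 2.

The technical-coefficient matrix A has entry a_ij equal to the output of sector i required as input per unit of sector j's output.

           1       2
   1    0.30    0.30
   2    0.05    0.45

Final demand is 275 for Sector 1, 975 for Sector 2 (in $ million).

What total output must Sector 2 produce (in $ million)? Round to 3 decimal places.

I − A =
  [   0.70    -0.30]
  [  -0.05     0.55]
det(I−A) = (0.70)(0.55) − (-0.30)(-0.05) = 0.3700
adj(I−A) = [[0.55, 0.30], [0.05, 0.70]]
(I − A)⁻¹ = adj(I−A) / det(I−A) ≈
  [   1.4865     0.8108]
  [   0.1351     1.8919]
x = (I − A)⁻¹ d = adj(I−A)·d / det(I−A), with det(I−A) = 0.3700:
  x_1 = (0.55·275 + 0.30·975) / 0.3700 = 443.75 / 0.3700 ≈ 1199.324
  x_2 = (0.05·275 + 0.70·975) / 0.3700 = 696.25 / 0.3700 ≈ 1881.757

x_2 = 1881.757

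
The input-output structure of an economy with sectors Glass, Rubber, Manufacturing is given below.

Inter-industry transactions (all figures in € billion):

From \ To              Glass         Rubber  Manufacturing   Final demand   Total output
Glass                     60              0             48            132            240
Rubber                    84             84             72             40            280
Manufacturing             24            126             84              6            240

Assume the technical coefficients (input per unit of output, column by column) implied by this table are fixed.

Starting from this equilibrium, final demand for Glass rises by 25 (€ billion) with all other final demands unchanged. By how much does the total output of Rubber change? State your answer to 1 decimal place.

Δx_R = 33.1

Technical coefficients a_ij = z_ij / X_j:
  a_GG = 60/240 = 0.25, a_RG = 84/240 = 0.35, a_MG = 24/240 = 0.10
  a_GR = 0/280 = 0.00, a_RR = 84/280 = 0.30, a_MR = 126/280 = 0.45
  a_GM = 48/240 = 0.20, a_RM = 72/240 = 0.30, a_MM = 84/240 = 0.35
I − A =
  [   0.75     0.00    -0.20]
  [  -0.35     0.70    -0.30]
  [  -0.10    -0.45     0.65]
Cofactors of I−A, C_ij = (−1)^(i+j)·(minor ij) (rows/columns in the sector order above):
  C_11 = (0.70)(0.65) − (-0.30)(-0.45) = 0.3200
  C_12 = −[(-0.35)(0.65) − (-0.30)(-0.10)] = 0.2575
  C_13 = (-0.35)(-0.45) − (0.70)(-0.10) = 0.2275
  C_21 = −[(0.00)(0.65) − (-0.20)(-0.45)] = 0.0900
  C_22 = (0.75)(0.65) − (-0.20)(-0.10) = 0.4675
  C_23 = −[(0.75)(-0.45) − (0.00)(-0.10)] = 0.3375
  C_31 = (0.00)(-0.30) − (-0.20)(0.70) = 0.1400
  C_32 = −[(0.75)(-0.30) − (-0.20)(-0.35)] = 0.2950
  C_33 = (0.75)(0.70) − (0.00)(-0.35) = 0.5250
det(I−A) = Σ_j (I−A)_1j·C_1j = (0.75)(0.3200) + (0.00)(0.2575) + (-0.20)(0.2275) = 0.1945
adj(I−A) = Cᵀ =
  [ 0.3200   0.0900   0.1400]
  [ 0.2575   0.4675   0.2950]
  [ 0.2275   0.3375   0.5250]
(I − A)⁻¹ = adj(I−A) / det(I−A) ≈
  [   1.6452     0.4627     0.7198]
  [   1.3239     2.4036     1.5167]
  [   1.1697     1.7352     2.6992]
Δx = (I − A)⁻¹ Δd with Δd having +25 in the Glass component and 0 elsewhere.
So Δx_R = L_RG · (+25), where L_RG = adj(I−A)_RG / det(I−A) = 0.2575 / 0.1945.
Δx_R = 0.2575 × (+25) / 0.1945 = 6.4375 / 0.1945 ≈ 33.1.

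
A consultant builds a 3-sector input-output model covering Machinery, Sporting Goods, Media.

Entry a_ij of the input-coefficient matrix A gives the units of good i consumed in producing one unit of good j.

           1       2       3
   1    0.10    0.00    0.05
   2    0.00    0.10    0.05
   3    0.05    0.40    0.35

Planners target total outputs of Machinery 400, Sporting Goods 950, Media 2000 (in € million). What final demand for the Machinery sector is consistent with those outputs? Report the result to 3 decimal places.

I − A =
  [   0.90     0.00    -0.05]
  [   0.00     0.90    -0.05]
  [  -0.05    -0.40     0.65]
d = (I − A) x:
  d_1 = (+0.90)·400 + (+0.00)·950 + (-0.05)·2000 = 260.000
  d_2 = (+0.00)·400 + (+0.90)·950 + (-0.05)·2000 = 755.000
  d_3 = (-0.05)·400 + (-0.40)·950 + (+0.65)·2000 = 900.000

d_1 = 260.000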